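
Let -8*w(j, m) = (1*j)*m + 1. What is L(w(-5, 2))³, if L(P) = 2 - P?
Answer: 343/512 ≈ 0.66992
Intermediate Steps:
w(j, m) = -⅛ - j*m/8 (w(j, m) = -((1*j)*m + 1)/8 = -(j*m + 1)/8 = -(1 + j*m)/8 = -⅛ - j*m/8)
L(w(-5, 2))³ = (2 - (-⅛ - ⅛*(-5)*2))³ = (2 - (-⅛ + 5/4))³ = (2 - 1*9/8)³ = (2 - 9/8)³ = (7/8)³ = 343/512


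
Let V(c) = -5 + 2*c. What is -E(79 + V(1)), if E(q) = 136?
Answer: -136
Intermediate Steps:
-E(79 + V(1)) = -1*136 = -136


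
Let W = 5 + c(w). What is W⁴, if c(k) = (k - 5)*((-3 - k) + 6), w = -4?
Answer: 11316496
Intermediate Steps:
c(k) = (-5 + k)*(3 - k)
W = -58 (W = 5 + (-15 - 1*(-4)² + 8*(-4)) = 5 + (-15 - 1*16 - 32) = 5 + (-15 - 16 - 32) = 5 - 63 = -58)
W⁴ = (-58)⁴ = 11316496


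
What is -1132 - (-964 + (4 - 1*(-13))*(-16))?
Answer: 104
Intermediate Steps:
-1132 - (-964 + (4 - 1*(-13))*(-16)) = -1132 - (-964 + (4 + 13)*(-16)) = -1132 - (-964 + 17*(-16)) = -1132 - (-964 - 272) = -1132 - 1*(-1236) = -1132 + 1236 = 104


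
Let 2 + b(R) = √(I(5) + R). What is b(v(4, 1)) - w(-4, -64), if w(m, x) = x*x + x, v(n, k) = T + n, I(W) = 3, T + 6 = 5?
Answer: -4034 + √6 ≈ -4031.6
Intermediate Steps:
T = -1 (T = -6 + 5 = -1)
v(n, k) = -1 + n
b(R) = -2 + √(3 + R)
w(m, x) = x + x² (w(m, x) = x² + x = x + x²)
b(v(4, 1)) - w(-4, -64) = (-2 + √(3 + (-1 + 4))) - (-64)*(1 - 64) = (-2 + √(3 + 3)) - (-64)*(-63) = (-2 + √6) - 1*4032 = (-2 + √6) - 4032 = -4034 + √6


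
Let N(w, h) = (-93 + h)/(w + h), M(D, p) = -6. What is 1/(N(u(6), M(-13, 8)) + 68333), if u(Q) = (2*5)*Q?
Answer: 6/409987 ≈ 1.4635e-5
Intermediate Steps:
u(Q) = 10*Q
N(w, h) = (-93 + h)/(h + w)
1/(N(u(6), M(-13, 8)) + 68333) = 1/((-93 - 6)/(-6 + 10*6) + 68333) = 1/(-99/(-6 + 60) + 68333) = 1/(-99/54 + 68333) = 1/((1/54)*(-99) + 68333) = 1/(-11/6 + 68333) = 1/(409987/6) = 6/409987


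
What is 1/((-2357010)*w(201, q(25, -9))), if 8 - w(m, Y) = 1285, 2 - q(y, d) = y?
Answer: 1/3009901770 ≈ 3.3224e-10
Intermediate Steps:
q(y, d) = 2 - y
w(m, Y) = -1277 (w(m, Y) = 8 - 1*1285 = 8 - 1285 = -1277)
1/((-2357010)*w(201, q(25, -9))) = 1/(-2357010*(-1277)) = -1/2357010*(-1/1277) = 1/3009901770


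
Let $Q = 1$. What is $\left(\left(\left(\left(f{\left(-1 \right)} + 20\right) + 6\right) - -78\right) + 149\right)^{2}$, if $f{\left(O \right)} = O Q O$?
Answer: $64516$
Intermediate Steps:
$f{\left(O \right)} = O^{2}$ ($f{\left(O \right)} = O 1 O = O O = O^{2}$)
$\left(\left(\left(\left(f{\left(-1 \right)} + 20\right) + 6\right) - -78\right) + 149\right)^{2} = \left(\left(\left(\left(\left(-1\right)^{2} + 20\right) + 6\right) - -78\right) + 149\right)^{2} = \left(\left(\left(\left(1 + 20\right) + 6\right) + 78\right) + 149\right)^{2} = \left(\left(\left(21 + 6\right) + 78\right) + 149\right)^{2} = \left(\left(27 + 78\right) + 149\right)^{2} = \left(105 + 149\right)^{2} = 254^{2} = 64516$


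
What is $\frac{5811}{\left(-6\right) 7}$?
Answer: $- \frac{1937}{14} \approx -138.36$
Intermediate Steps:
$\frac{5811}{\left(-6\right) 7} = \frac{5811}{-42} = 5811 \left(- \frac{1}{42}\right) = - \frac{1937}{14}$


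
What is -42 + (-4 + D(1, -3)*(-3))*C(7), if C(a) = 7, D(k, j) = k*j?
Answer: -7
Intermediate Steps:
D(k, j) = j*k
-42 + (-4 + D(1, -3)*(-3))*C(7) = -42 + (-4 - 3*1*(-3))*7 = -42 + (-4 - 3*(-3))*7 = -42 + (-4 + 9)*7 = -42 + 5*7 = -42 + 35 = -7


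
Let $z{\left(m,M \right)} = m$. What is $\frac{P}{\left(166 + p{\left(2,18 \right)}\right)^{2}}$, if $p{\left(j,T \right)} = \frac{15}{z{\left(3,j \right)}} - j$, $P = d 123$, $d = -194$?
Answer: $- \frac{23862}{28561} \approx -0.83547$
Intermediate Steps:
$P = -23862$ ($P = \left(-194\right) 123 = -23862$)
$p{\left(j,T \right)} = 5 - j$ ($p{\left(j,T \right)} = \frac{15}{3} - j = 15 \cdot \frac{1}{3} - j = 5 - j$)
$\frac{P}{\left(166 + p{\left(2,18 \right)}\right)^{2}} = - \frac{23862}{\left(166 + \left(5 - 2\right)\right)^{2}} = - \frac{23862}{\left(166 + 3\right)^{2}} = - \frac{23862}{169^{2}} = - \frac{23862}{28561}$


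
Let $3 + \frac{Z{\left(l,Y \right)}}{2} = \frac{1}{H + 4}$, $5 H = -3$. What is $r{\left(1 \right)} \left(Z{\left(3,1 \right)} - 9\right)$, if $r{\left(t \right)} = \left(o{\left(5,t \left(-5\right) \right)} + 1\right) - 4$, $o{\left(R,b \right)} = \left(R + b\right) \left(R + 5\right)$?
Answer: $\frac{735}{17} \approx 43.235$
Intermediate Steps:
$H = - \frac{3}{5}$ ($H = \frac{1}{5} \left(-3\right) = - \frac{3}{5} \approx -0.6$)
$Z{\left(l,Y \right)} = - \frac{92}{17}$ ($Z{\left(l,Y \right)} = -6 + \frac{2}{- \frac{3}{5} + 4} = -6 + \frac{2}{\frac{17}{5}} = -6 + 2 \cdot \frac{5}{17} = -6 + \frac{10}{17} = - \frac{92}{17}$)
$o{\left(R,b \right)} = \left(5 + R\right) \left(R + b\right)$ ($o{\left(R,b \right)} = \left(R + b\right) \left(5 + R\right) = \left(5 + R\right) \left(R + b\right)$)
$r{\left(t \right)} = 47 - 50 t$ ($r{\left(t \right)} = \left(\left(5^{2} + 5 \cdot 5 + 5 t \left(-5\right) + 5 t \left(-5\right)\right) + 1\right) - 4 = \left(\left(25 + 25 + 5 \left(- 5 t\right) + 5 \left(- 5 t\right)\right) + 1\right) - 4 = \left(\left(25 + 25 - 25 t - 25 t\right) + 1\right) - 4 = \left(\left(50 - 50 t\right) + 1\right) - 4 = \left(51 - 50 t\right) - 4 = 47 - 50 t$)
$r{\left(1 \right)} \left(Z{\left(3,1 \right)} - 9\right) = \left(47 - 50\right) \left(- \frac{92}{17} - 9\right) = \left(47 - 50\right) \left(- \frac{245}{17}\right) = \left(-3\right) \left(- \frac{245}{17}\right) = \frac{735}{17}$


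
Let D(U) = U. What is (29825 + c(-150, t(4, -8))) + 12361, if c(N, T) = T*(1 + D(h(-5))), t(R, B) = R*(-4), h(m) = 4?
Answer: 42106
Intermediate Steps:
t(R, B) = -4*R
c(N, T) = 5*T (c(N, T) = T*(1 + 4) = T*5 = 5*T)
(29825 + c(-150, t(4, -8))) + 12361 = (29825 + 5*(-4*4)) + 12361 = (29825 + 5*(-16)) + 12361 = (29825 - 80) + 12361 = 29745 + 12361 = 42106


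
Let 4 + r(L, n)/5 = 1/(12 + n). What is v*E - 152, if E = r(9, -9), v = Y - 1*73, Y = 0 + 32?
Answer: 1799/3 ≈ 599.67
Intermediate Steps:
Y = 32
v = -41 (v = 32 - 1*73 = 32 - 73 = -41)
r(L, n) = -20 + 5/(12 + n)
E = -55/3 (E = 5*(-47 - 4*(-9))/(12 - 9) = 5*(-47 + 36)/3 = 5*(⅓)*(-11) = -55/3 ≈ -18.333)
v*E - 152 = -41*(-55/3) - 152 = 2255/3 - 152 = 1799/3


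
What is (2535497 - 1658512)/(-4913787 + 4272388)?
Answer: -876985/641399 ≈ -1.3673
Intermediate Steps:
(2535497 - 1658512)/(-4913787 + 4272388) = 876985/(-641399) = 876985*(-1/641399) = -876985/641399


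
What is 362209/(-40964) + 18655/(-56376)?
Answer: -5296019501/577346616 ≈ -9.1730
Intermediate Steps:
362209/(-40964) + 18655/(-56376) = 362209*(-1/40964) + 18655*(-1/56376) = -362209/40964 - 18655/56376 = -5296019501/577346616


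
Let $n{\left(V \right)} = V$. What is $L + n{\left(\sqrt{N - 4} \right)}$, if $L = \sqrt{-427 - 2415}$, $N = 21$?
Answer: $\sqrt{17} + 7 i \sqrt{58} \approx 4.1231 + 53.31 i$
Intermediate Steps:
$L = 7 i \sqrt{58}$ ($L = \sqrt{-2842} = 7 i \sqrt{58} \approx 53.31 i$)
$L + n{\left(\sqrt{N - 4} \right)} = 7 i \sqrt{58} + \sqrt{21 - 4} = 7 i \sqrt{58} + \sqrt{17} = \sqrt{17} + 7 i \sqrt{58}$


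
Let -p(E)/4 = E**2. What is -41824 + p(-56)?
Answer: -54368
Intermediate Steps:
p(E) = -4*E**2
-41824 + p(-56) = -41824 - 4*(-56)**2 = -41824 - 4*3136 = -41824 - 12544 = -54368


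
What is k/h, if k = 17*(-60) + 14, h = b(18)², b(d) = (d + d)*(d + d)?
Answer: -503/839808 ≈ -0.00059895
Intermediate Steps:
b(d) = 4*d² (b(d) = (2*d)*(2*d) = 4*d²)
h = 1679616 (h = (4*18²)² = (4*324)² = 1296² = 1679616)
k = -1006 (k = -1020 + 14 = -1006)
k/h = -1006/1679616 = -1006*1/1679616 = -503/839808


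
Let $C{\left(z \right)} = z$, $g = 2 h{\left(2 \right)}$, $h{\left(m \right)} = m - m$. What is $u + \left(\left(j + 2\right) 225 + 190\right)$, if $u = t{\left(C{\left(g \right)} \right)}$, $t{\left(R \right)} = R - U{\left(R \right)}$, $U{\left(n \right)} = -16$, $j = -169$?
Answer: $-37369$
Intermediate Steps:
$h{\left(m \right)} = 0$
$g = 0$ ($g = 2 \cdot 0 = 0$)
$t{\left(R \right)} = 16 + R$ ($t{\left(R \right)} = R - -16 = R + 16 = 16 + R$)
$u = 16$ ($u = 16 + 0 = 16$)
$u + \left(\left(j + 2\right) 225 + 190\right) = 16 + \left(\left(-169 + 2\right) 225 + 190\right) = 16 + \left(\left(-167\right) 225 + 190\right) = 16 + \left(-37575 + 190\right) = 16 - 37385 = -37369$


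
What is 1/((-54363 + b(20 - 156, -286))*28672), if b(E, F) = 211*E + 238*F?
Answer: -1/4333113344 ≈ -2.3078e-10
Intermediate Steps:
1/((-54363 + b(20 - 156, -286))*28672) = 1/((-54363 + (211*(20 - 156) + 238*(-286)))*28672) = (1/28672)/(-54363 + (211*(-136) - 68068)) = (1/28672)/(-54363 + (-28696 - 68068)) = (1/28672)/(-54363 - 96764) = (1/28672)/(-151127) = -1/151127*1/28672 = -1/4333113344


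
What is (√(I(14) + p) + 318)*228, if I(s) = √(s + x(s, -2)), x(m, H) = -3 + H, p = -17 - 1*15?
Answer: 72504 + 228*I*√29 ≈ 72504.0 + 1227.8*I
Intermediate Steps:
p = -32 (p = -17 - 15 = -32)
I(s) = √(-5 + s) (I(s) = √(s + (-3 - 2)) = √(s - 5) = √(-5 + s))
(√(I(14) + p) + 318)*228 = (√(√(-5 + 14) - 32) + 318)*228 = (√(√9 - 32) + 318)*228 = (√(3 - 32) + 318)*228 = (√(-29) + 318)*228 = (I*√29 + 318)*228 = (318 + I*√29)*228 = 72504 + 228*I*√29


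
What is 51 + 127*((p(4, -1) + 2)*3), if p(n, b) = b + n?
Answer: 1956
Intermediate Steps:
51 + 127*((p(4, -1) + 2)*3) = 51 + 127*(((-1 + 4) + 2)*3) = 51 + 127*((3 + 2)*3) = 51 + 127*(5*3) = 51 + 127*15 = 51 + 1905 = 1956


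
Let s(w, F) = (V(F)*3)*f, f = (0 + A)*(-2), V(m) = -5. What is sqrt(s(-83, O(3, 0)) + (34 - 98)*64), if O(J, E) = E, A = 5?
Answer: I*sqrt(3946) ≈ 62.817*I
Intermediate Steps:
f = -10 (f = (0 + 5)*(-2) = 5*(-2) = -10)
s(w, F) = 150 (s(w, F) = -5*3*(-10) = -15*(-10) = 150)
sqrt(s(-83, O(3, 0)) + (34 - 98)*64) = sqrt(150 + (34 - 98)*64) = sqrt(150 - 64*64) = sqrt(150 - 4096) = sqrt(-3946) = I*sqrt(3946)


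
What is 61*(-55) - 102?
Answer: -3457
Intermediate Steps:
61*(-55) - 102 = -3355 - 102 = -3457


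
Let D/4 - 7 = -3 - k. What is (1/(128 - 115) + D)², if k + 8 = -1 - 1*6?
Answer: 978121/169 ≈ 5787.7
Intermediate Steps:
k = -15 (k = -8 + (-1 - 1*6) = -8 + (-1 - 6) = -8 - 7 = -15)
D = 76 (D = 28 + 4*(-3 - 1*(-15)) = 28 + 4*(-3 + 15) = 28 + 4*12 = 28 + 48 = 76)
(1/(128 - 115) + D)² = (1/(128 - 115) + 76)² = (1/13 + 76)² = (989/13)² = 978121/169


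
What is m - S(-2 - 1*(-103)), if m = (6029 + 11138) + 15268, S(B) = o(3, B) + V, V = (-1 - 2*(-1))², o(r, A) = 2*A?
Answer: 32232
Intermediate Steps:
V = 1 (V = (-1 + 2)² = 1² = 1)
S(B) = 1 + 2*B (S(B) = 2*B + 1 = 1 + 2*B)
m = 32435 (m = 17167 + 15268 = 32435)
m - S(-2 - 1*(-103)) = 32435 - (1 + 2*(-2 - 1*(-103))) = 32435 - (1 + 2*(-2 + 103)) = 32435 - (1 + 2*101) = 32435 - (1 + 202) = 32435 - 1*203 = 32435 - 203 = 32232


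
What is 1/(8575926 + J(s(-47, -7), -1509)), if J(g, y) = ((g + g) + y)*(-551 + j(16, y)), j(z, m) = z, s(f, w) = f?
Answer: 1/9433531 ≈ 1.0600e-7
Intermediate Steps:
J(g, y) = -1070*g - 535*y (J(g, y) = ((g + g) + y)*(-551 + 16) = (2*g + y)*(-535) = (y + 2*g)*(-535) = -1070*g - 535*y)
1/(8575926 + J(s(-47, -7), -1509)) = 1/(8575926 + (-1070*(-47) - 535*(-1509))) = 1/(8575926 + (50290 + 807315)) = 1/(8575926 + 857605) = 1/9433531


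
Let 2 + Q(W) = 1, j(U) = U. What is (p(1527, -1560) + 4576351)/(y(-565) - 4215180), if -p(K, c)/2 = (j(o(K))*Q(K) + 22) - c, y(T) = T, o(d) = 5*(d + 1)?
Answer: -4588467/4215745 ≈ -1.0884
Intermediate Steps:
o(d) = 5 + 5*d (o(d) = 5*(1 + d) = 5 + 5*d)
Q(W) = -1 (Q(W) = -2 + 1 = -1)
p(K, c) = -34 + 2*c + 10*K (p(K, c) = -2*(((5 + 5*K)*(-1) + 22) - c) = -2*(((-5 - 5*K) + 22) - c) = -2*((17 - 5*K) - c) = -2*(17 - c - 5*K) = -34 + 2*c + 10*K)
(p(1527, -1560) + 4576351)/(y(-565) - 4215180) = ((-34 + 2*(-1560) + 10*1527) + 4576351)/(-565 - 4215180) = ((-34 - 3120 + 15270) + 4576351)/(-4215745) = (12116 + 4576351)*(-1/4215745) = 4588467*(-1/4215745) = -4588467/4215745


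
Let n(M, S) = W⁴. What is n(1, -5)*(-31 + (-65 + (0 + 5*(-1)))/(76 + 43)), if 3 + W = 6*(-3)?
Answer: -104436297/17 ≈ -6.1433e+6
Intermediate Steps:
W = -21 (W = -3 + 6*(-3) = -3 - 18 = -21)
n(M, S) = 194481 (n(M, S) = (-21)⁴ = 194481)
n(1, -5)*(-31 + (-65 + (0 + 5*(-1)))/(76 + 43)) = 194481*(-31 + (-65 + (0 + 5*(-1)))/(76 + 43)) = 194481*(-31 + (-65 + (0 - 5))/119) = 194481*(-31 + (-65 - 5)*(1/119)) = 194481*(-31 - 70*1/119) = 194481*(-31 - 10/17) = 194481*(-537/17) = -104436297/17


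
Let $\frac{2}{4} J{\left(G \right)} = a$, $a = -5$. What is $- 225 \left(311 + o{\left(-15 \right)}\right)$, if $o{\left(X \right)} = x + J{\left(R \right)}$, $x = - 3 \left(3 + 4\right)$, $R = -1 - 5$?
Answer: $-63000$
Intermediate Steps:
$R = -6$
$J{\left(G \right)} = -10$ ($J{\left(G \right)} = 2 \left(-5\right) = -10$)
$x = -21$ ($x = \left(-3\right) 7 = -21$)
$o{\left(X \right)} = -31$ ($o{\left(X \right)} = -21 - 10 = -31$)
$- 225 \left(311 + o{\left(-15 \right)}\right) = - 225 \left(311 - 31\right) = \left(-225\right) 280 = -63000$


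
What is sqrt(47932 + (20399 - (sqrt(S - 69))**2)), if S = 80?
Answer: 4*sqrt(4270) ≈ 261.38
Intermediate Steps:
sqrt(47932 + (20399 - (sqrt(S - 69))**2)) = sqrt(47932 + (20399 - (sqrt(80 - 69))**2)) = sqrt(47932 + (20399 - (sqrt(11))**2)) = sqrt(47932 + (20399 - 1*11)) = sqrt(47932 + (20399 - 11)) = sqrt(47932 + 20388) = sqrt(68320) = 4*sqrt(4270)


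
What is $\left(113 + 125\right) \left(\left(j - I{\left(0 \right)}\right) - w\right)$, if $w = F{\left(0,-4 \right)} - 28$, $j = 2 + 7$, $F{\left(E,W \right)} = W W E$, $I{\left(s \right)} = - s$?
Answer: $8806$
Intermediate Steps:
$F{\left(E,W \right)} = E W^{2}$ ($F{\left(E,W \right)} = W^{2} E = E W^{2}$)
$j = 9$
$w = -28$ ($w = 0 \left(-4\right)^{2} - 28 = 0 \cdot 16 - 28 = 0 - 28 = -28$)
$\left(113 + 125\right) \left(\left(j - I{\left(0 \right)}\right) - w\right) = \left(113 + 125\right) \left(\left(9 - \left(-1\right) 0\right) - -28\right) = 238 \left(\left(9 - 0\right) + 28\right) = 238 \left(\left(9 + 0\right) + 28\right) = 238 \left(9 + 28\right) = 238 \cdot 37 = 8806$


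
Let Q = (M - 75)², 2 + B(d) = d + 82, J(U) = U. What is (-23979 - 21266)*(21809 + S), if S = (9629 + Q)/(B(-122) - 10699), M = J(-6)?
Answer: -10597929953355/10741 ≈ -9.8668e+8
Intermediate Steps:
B(d) = 80 + d (B(d) = -2 + (d + 82) = -2 + (82 + d) = 80 + d)
M = -6
Q = 6561 (Q = (-6 - 75)² = (-81)² = 6561)
S = -16190/10741 (S = (9629 + 6561)/((80 - 122) - 10699) = 16190/(-42 - 10699) = 16190/(-10741) = 16190*(-1/10741) = -16190/10741 ≈ -1.5073)
(-23979 - 21266)*(21809 + S) = (-23979 - 21266)*(21809 - 16190/10741) = -45245*234234279/10741 = -10597929953355/10741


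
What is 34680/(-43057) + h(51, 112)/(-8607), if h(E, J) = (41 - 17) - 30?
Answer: -99410806/123530533 ≈ -0.80475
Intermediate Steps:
h(E, J) = -6 (h(E, J) = 24 - 30 = -6)
34680/(-43057) + h(51, 112)/(-8607) = 34680/(-43057) - 6/(-8607) = 34680*(-1/43057) - 6*(-1/8607) = -34680/43057 + 2/2869 = -99410806/123530533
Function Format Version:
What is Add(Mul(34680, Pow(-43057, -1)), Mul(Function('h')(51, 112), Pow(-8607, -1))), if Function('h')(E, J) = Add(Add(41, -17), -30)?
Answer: Rational(-99410806, 123530533) ≈ -0.80475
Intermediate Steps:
Function('h')(E, J) = -6 (Function('h')(E, J) = Add(24, -30) = -6)
Add(Mul(34680, Pow(-43057, -1)), Mul(Function('h')(51, 112), Pow(-8607, -1))) = Add(Mul(34680, Pow(-43057, -1)), Mul(-6, Pow(-8607, -1))) = Add(Mul(34680, Rational(-1, 43057)), Mul(-6, Rational(-1, 8607))) = Add(Rational(-34680, 43057), Rational(2, 2869)) = Rational(-99410806, 123530533)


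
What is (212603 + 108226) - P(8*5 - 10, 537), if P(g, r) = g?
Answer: 320799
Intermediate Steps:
(212603 + 108226) - P(8*5 - 10, 537) = (212603 + 108226) - (8*5 - 10) = 320829 - (40 - 10) = 320829 - 1*30 = 320829 - 30 = 320799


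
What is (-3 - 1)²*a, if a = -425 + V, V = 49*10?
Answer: 1040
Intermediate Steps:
V = 490
a = 65 (a = -425 + 490 = 65)
(-3 - 1)²*a = (-3 - 1)²*65 = (-4)²*65 = 16*65 = 1040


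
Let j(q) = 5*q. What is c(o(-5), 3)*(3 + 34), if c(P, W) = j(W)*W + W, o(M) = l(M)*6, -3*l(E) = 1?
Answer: 1776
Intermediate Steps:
l(E) = -1/3 (l(E) = -1/3*1 = -1/3)
o(M) = -2 (o(M) = -1/3*6 = -2)
c(P, W) = W + 5*W**2 (c(P, W) = (5*W)*W + W = 5*W**2 + W = W + 5*W**2)
c(o(-5), 3)*(3 + 34) = (3*(1 + 5*3))*(3 + 34) = (3*(1 + 15))*37 = (3*16)*37 = 48*37 = 1776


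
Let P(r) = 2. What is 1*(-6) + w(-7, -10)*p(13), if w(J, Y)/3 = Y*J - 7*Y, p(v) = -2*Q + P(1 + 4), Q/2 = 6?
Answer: -9246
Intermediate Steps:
Q = 12 (Q = 2*6 = 12)
p(v) = -22 (p(v) = -2*12 + 2 = -24 + 2 = -22)
w(J, Y) = -21*Y + 3*J*Y (w(J, Y) = 3*(Y*J - 7*Y) = 3*(J*Y - 7*Y) = 3*(-7*Y + J*Y) = -21*Y + 3*J*Y)
1*(-6) + w(-7, -10)*p(13) = 1*(-6) + (3*(-10)*(-7 - 7))*(-22) = -6 + (3*(-10)*(-14))*(-22) = -6 + 420*(-22) = -6 - 9240 = -9246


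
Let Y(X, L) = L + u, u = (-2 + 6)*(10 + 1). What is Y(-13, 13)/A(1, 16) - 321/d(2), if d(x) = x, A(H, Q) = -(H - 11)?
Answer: -774/5 ≈ -154.80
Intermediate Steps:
A(H, Q) = 11 - H (A(H, Q) = -(-11 + H) = 11 - H)
u = 44 (u = 4*11 = 44)
Y(X, L) = 44 + L (Y(X, L) = L + 44 = 44 + L)
Y(-13, 13)/A(1, 16) - 321/d(2) = (44 + 13)/(11 - 1*1) - 321/2 = 57/(11 - 1) - 321*1/2 = 57/10 - 321/2 = -774/5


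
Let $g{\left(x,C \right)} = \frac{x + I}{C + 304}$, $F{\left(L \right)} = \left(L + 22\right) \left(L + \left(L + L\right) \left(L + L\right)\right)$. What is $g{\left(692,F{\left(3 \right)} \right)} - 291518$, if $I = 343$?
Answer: $- \frac{372850487}{1279} \approx -2.9152 \cdot 10^{5}$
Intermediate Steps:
$F{\left(L \right)} = \left(22 + L\right) \left(L + 4 L^{2}\right)$ ($F{\left(L \right)} = \left(22 + L\right) \left(L + 2 L 2 L\right) = \left(22 + L\right) \left(L + 4 L^{2}\right)$)
$g{\left(x,C \right)} = \frac{343 + x}{304 + C}$ ($g{\left(x,C \right)} = \frac{x + 343}{C + 304} = \frac{343 + x}{304 + C}$)
$g{\left(692,F{\left(3 \right)} \right)} - 291518 = \frac{343 + 692}{304 + 3 \left(22 + 4 \cdot 3^{2} + 89 \cdot 3\right)} - 291518 = \frac{1}{304 + 3 \left(22 + 4 \cdot 9 + 267\right)} 1035 - 291518 = \frac{1}{304 + 3 \left(22 + 36 + 267\right)} 1035 - 291518 = \frac{1}{304 + 3 \cdot 325} \cdot 1035 - 291518 = \frac{1}{304 + 975} \cdot 1035 - 291518 = \frac{1}{1279} \cdot 1035 - 291518 = \frac{1035}{1279} - 291518 = - \frac{372850487}{1279}$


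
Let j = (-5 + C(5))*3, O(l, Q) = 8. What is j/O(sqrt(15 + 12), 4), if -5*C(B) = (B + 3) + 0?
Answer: -99/40 ≈ -2.4750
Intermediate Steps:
C(B) = -3/5 - B/5 (C(B) = -((B + 3) + 0)/5 = -((3 + B) + 0)/5 = -(3 + B)/5 = -3/5 - B/5)
j = -99/5 (j = (-5 + (-3/5 - 1/5*5))*3 = (-5 + (-3/5 - 1))*3 = (-5 - 8/5)*3 = -33/5*3 = -99/5 ≈ -19.800)
j/O(sqrt(15 + 12), 4) = -99/5/8 = -99/5*1/8 = -99/40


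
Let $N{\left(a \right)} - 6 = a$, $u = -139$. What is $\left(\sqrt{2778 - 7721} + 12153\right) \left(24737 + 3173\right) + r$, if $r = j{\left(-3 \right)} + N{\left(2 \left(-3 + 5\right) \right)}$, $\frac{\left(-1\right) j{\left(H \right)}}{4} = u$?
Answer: $339190796 + 27910 i \sqrt{4943} \approx 3.3919 \cdot 10^{8} + 1.9623 \cdot 10^{6} i$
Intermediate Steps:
$N{\left(a \right)} = 6 + a$
$j{\left(H \right)} = 556$ ($j{\left(H \right)} = \left(-4\right) \left(-139\right) = 556$)
$r = 566$ ($r = 556 + \left(6 + 2 \left(-3 + 5\right)\right) = 556 + \left(6 + 2 \cdot 2\right) = 556 + \left(6 + 4\right) = 556 + 10 = 566$)
$\left(\sqrt{2778 - 7721} + 12153\right) \left(24737 + 3173\right) + r = \left(\sqrt{2778 - 7721} + 12153\right) \left(24737 + 3173\right) + 566 = \left(\sqrt{-4943} + 12153\right) 27910 + 566 = \left(i \sqrt{4943} + 12153\right) 27910 + 566 = \left(12153 + i \sqrt{4943}\right) 27910 + 566 = \left(339190230 + 27910 i \sqrt{4943}\right) + 566 = 339190796 + 27910 i \sqrt{4943}$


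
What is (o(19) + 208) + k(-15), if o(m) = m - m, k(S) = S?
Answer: 193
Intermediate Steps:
o(m) = 0
(o(19) + 208) + k(-15) = (0 + 208) - 15 = 208 - 15 = 193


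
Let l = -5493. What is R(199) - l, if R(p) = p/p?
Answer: 5494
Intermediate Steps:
R(p) = 1
R(199) - l = 1 - 1*(-5493) = 1 + 5493 = 5494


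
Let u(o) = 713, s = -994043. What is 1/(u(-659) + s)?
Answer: -1/993330 ≈ -1.0067e-6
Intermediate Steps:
1/(u(-659) + s) = 1/(713 - 994043) = 1/(-993330) = -1/993330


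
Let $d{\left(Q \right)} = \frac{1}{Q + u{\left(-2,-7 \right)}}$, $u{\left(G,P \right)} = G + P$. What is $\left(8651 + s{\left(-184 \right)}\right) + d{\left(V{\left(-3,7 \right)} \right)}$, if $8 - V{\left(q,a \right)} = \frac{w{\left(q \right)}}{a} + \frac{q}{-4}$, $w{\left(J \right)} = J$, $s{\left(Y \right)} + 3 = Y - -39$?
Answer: $\frac{314583}{37} \approx 8502.3$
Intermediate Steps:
$s{\left(Y \right)} = 36 + Y$ ($s{\left(Y \right)} = -3 + \left(Y - -39\right) = -3 + \left(Y + 39\right) = -3 + \left(39 + Y\right) = 36 + Y$)
$V{\left(q,a \right)} = 8 + \frac{q}{4} - \frac{q}{a}$ ($V{\left(q,a \right)} = 8 - \left(\frac{q}{a} + \frac{q}{-4}\right) = 8 - \left(\frac{q}{a} + q \left(- \frac{1}{4}\right)\right) = 8 - \left(\frac{q}{a} - \frac{q}{4}\right) = 8 - \left(- \frac{q}{4} + \frac{q}{a}\right) = 8 + \left(\frac{q}{4} - \frac{q}{a}\right) = 8 + \frac{q}{4} - \frac{q}{a}$)
$d{\left(Q \right)} = \frac{1}{-9 + Q}$ ($d{\left(Q \right)} = \frac{1}{Q - 9} = \frac{1}{-9 + Q}$)
$\left(8651 + s{\left(-184 \right)}\right) + d{\left(V{\left(-3,7 \right)} \right)} = \left(8651 + \left(36 - 184\right)\right) + \frac{1}{-9 + \left(8 + \frac{1}{4} \left(-3\right) - - \frac{3}{7}\right)} = \left(8651 - 148\right) + \frac{1}{-9 - \left(- \frac{29}{4} - \frac{3}{7}\right)} = 8503 + \frac{1}{-9 + \left(8 - \frac{3}{4} + \frac{3}{7}\right)} = 8503 + \frac{1}{-9 + \frac{215}{28}} = 8503 + \frac{1}{- \frac{37}{28}} = 8503 - \frac{28}{37} = \frac{314583}{37}$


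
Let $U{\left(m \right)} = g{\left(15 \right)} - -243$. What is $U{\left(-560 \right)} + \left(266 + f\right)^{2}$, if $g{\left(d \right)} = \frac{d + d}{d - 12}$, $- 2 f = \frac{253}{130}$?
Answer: $\frac{4765277449}{67600} \approx 70492.0$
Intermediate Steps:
$f = - \frac{253}{260}$ ($f = - \frac{253 \cdot \frac{1}{130}}{2} = \left(- \frac{1}{2}\right) \frac{253}{130} = - \frac{253}{260} \approx -0.97308$)
$g{\left(d \right)} = \frac{2 d}{-12 + d}$
$U{\left(m \right)} = 253$ ($U{\left(m \right)} = 2 \cdot 15 \frac{1}{-12 + 15} - -243 = 2 \cdot 15 \cdot \frac{1}{3} + 243 = 10 + 243 = 253$)
$U{\left(-560 \right)} + \left(266 + f\right)^{2} = 253 + \left(266 - \frac{253}{260}\right)^{2} = 253 + \left(\frac{68907}{260}\right)^{2} = 253 + \frac{4748174649}{67600} = \frac{4765277449}{67600}$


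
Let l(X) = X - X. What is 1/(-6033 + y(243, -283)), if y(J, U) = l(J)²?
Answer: -1/6033 ≈ -0.00016575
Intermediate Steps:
l(X) = 0
y(J, U) = 0 (y(J, U) = 0² = 0)
1/(-6033 + y(243, -283)) = 1/(-6033 + 0) = 1/(-6033) = -1/6033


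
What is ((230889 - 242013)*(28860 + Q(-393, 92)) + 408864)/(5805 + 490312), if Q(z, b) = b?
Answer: -321653184/496117 ≈ -648.34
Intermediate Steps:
((230889 - 242013)*(28860 + Q(-393, 92)) + 408864)/(5805 + 490312) = ((230889 - 242013)*(28860 + 92) + 408864)/(5805 + 490312) = (-11124*28952 + 408864)/496117 = (-322062048 + 408864)*(1/496117) = -321653184*1/496117 = -321653184/496117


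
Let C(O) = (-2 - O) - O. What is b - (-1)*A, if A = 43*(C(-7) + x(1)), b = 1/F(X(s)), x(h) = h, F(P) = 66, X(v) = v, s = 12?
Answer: 36895/66 ≈ 559.02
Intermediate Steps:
C(O) = -2 - 2*O
b = 1/66 ≈ 0.015152
A = 559 (A = 43*((-2 - 2*(-7)) + 1) = 43*((-2 + 14) + 1) = 43*(12 + 1) = 43*13 = 559)
b - (-1)*A = 1/66 - (-1)*559 = 1/66 - 1*(-559) = 1/66 + 559 = 36895/66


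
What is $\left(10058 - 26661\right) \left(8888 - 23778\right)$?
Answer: $247218670$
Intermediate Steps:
$\left(10058 - 26661\right) \left(8888 - 23778\right) = \left(-16603\right) \left(-14890\right) = 247218670$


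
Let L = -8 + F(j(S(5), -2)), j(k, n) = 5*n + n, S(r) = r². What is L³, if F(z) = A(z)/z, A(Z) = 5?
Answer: -1030301/1728 ≈ -596.24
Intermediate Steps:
j(k, n) = 6*n
F(z) = 5/z
L = -101/12 (L = -8 + 5/((6*(-2))) = -8 + 5/(-12) = -8 + 5*(-1/12) = -8 - 5/12 = -101/12 ≈ -8.4167)
L³ = (-101/12)³ = -1030301/1728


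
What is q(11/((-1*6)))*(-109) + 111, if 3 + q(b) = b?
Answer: 3827/6 ≈ 637.83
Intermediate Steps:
q(b) = -3 + b
q(11/((-1*6)))*(-109) + 111 = (-3 + 11/((-1*6)))*(-109) + 111 = (-3 + 11/(-6))*(-109) + 111 = (-3 + 11*(-⅙))*(-109) + 111 = (-3 - 11/6)*(-109) + 111 = -29/6*(-109) + 111 = 3161/6 + 111 = 3827/6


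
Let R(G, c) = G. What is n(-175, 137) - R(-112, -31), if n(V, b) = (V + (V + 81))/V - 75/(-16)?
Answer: 331029/2800 ≈ 118.22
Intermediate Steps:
n(V, b) = 75/16 + (81 + 2*V)/V (n(V, b) = (V + (81 + V))/V - 75*(-1/16) = (81 + 2*V)/V + 75/16 = 75/16 + (81 + 2*V)/V)
n(-175, 137) - R(-112, -31) = (107/16 + 81/(-175)) - 1*(-112) = (107/16 + 81*(-1/175)) + 112 = (107/16 - 81/175) + 112 = 17429/2800 + 112 = 331029/2800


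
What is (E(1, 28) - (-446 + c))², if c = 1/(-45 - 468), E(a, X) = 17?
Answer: 56415750400/263169 ≈ 2.1437e+5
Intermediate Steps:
c = -1/513 (c = 1/(-513) = -1/513 ≈ -0.0019493)
(E(1, 28) - (-446 + c))² = (17 - (-446 - 1/513))² = (17 - 1*(-228799/513))² = (17 + 228799/513)² = (237520/513)² = 56415750400/263169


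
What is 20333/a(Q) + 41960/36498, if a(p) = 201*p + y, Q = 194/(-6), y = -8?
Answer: -78180019/39582081 ≈ -1.9751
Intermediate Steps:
Q = -97/3 (Q = 194*(-1/6) = -97/3 ≈ -32.333)
a(p) = -8 + 201*p (a(p) = 201*p - 8 = -8 + 201*p)
20333/a(Q) + 41960/36498 = 20333/(-8 + 201*(-97/3)) + 41960/36498 = 20333/(-8 - 6499) + 41960*(1/36498) = 20333/(-6507) + 20980/18249 = 20333*(-1/6507) + 20980/18249 = -20333/6507 + 20980/18249 = -78180019/39582081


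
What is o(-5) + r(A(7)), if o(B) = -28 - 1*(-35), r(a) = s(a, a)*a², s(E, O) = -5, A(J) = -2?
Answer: -13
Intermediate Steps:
r(a) = -5*a²
o(B) = 7 (o(B) = -28 + 35 = 7)
o(-5) + r(A(7)) = 7 - 5*(-2)² = 7 - 5*4 = 7 - 20 = -13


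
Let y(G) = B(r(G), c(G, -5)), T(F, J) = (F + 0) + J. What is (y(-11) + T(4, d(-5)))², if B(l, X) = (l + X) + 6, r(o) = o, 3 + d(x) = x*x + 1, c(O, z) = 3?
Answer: 625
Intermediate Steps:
d(x) = -2 + x² (d(x) = -3 + (x*x + 1) = -3 + (x² + 1) = -3 + (1 + x²) = -2 + x²)
T(F, J) = F + J
B(l, X) = 6 + X + l (B(l, X) = (X + l) + 6 = 6 + X + l)
y(G) = 9 + G (y(G) = 6 + 3 + G = 9 + G)
(y(-11) + T(4, d(-5)))² = ((9 - 11) + (4 + (-2 + (-5)²)))² = (-2 + (4 + (-2 + 25)))² = (-2 + (4 + 23))² = (-2 + 27)² = 25² = 625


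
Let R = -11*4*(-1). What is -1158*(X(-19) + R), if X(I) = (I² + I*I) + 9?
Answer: -897450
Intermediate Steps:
R = 44 (R = -44*(-1) = 44)
X(I) = 9 + 2*I² (X(I) = (I² + I²) + 9 = 2*I² + 9 = 9 + 2*I²)
-1158*(X(-19) + R) = -1158*((9 + 2*(-19)²) + 44) = -1158*((9 + 2*361) + 44) = -1158*((9 + 722) + 44) = -1158*(731 + 44) = -1158*775 = -897450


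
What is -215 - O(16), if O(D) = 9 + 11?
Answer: -235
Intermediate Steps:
O(D) = 20
-215 - O(16) = -215 - 1*20 = -215 - 20 = -235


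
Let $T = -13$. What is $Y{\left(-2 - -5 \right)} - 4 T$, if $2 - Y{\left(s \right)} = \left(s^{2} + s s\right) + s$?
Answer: $33$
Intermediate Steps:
$Y{\left(s \right)} = 2 - s - 2 s^{2}$ ($Y{\left(s \right)} = 2 - \left(\left(s^{2} + s s\right) + s\right) = 2 - \left(\left(s^{2} + s^{2}\right) + s\right) = 2 - \left(2 s^{2} + s\right) = 2 - \left(s + 2 s^{2}\right) = 2 - s - 2 s^{2}$)
$Y{\left(-2 - -5 \right)} - 4 T = \left(2 - \left(-2 - -5\right) - 2 \left(-2 - -5\right)^{2}\right) - -52 = \left(2 - \left(-2 + 5\right) - 2 \left(-2 + 5\right)^{2}\right) + 52 = \left(2 - 3 - 2 \cdot 3^{2}\right) + 52 = \left(2 - 3 - 18\right) + 52 = -19 + 52 = 33$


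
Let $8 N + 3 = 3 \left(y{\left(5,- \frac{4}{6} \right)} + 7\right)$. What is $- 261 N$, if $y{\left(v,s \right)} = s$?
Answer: $-522$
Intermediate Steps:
$N = 2$ ($N = - \frac{3}{8} + \frac{3 \left(- \frac{4}{6} + 7\right)}{8} = - \frac{3}{8} + \frac{3 \left(\left(-4\right) \frac{1}{6} + 7\right)}{8} = - \frac{3}{8} + \frac{3 \left(- \frac{2}{3} + 7\right)}{8} = - \frac{3}{8} + \frac{3 \cdot \frac{19}{3}}{8} = - \frac{3}{8} + \frac{1}{8} \cdot 19 = - \frac{3}{8} + \frac{19}{8} = 2$)
$- 261 N = \left(-261\right) 2 = -522$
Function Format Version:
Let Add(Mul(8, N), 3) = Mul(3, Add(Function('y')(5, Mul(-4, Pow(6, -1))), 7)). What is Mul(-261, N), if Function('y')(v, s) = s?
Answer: -522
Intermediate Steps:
N = 2 (N = Add(Rational(-3, 8), Mul(Rational(1, 8), Mul(3, Add(Mul(-4, Pow(6, -1)), 7)))) = Add(Rational(-3, 8), Mul(Rational(1, 8), Mul(3, Add(Mul(-4, Rational(1, 6)), 7)))) = Add(Rational(-3, 8), Mul(Rational(1, 8), Mul(3, Add(Rational(-2, 3), 7)))) = Add(Rational(-3, 8), Mul(Rational(1, 8), Mul(3, Rational(19, 3)))) = Add(Rational(-3, 8), Mul(Rational(1, 8), 19)) = Add(Rational(-3, 8), Rational(19, 8)) = 2)
Mul(-261, N) = Mul(-261, 2) = -522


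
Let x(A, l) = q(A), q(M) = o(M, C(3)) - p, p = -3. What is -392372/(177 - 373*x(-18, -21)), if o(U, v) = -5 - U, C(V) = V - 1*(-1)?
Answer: 392372/5791 ≈ 67.755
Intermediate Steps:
C(V) = 1 + V (C(V) = V + 1 = 1 + V)
q(M) = -2 - M (q(M) = (-5 - M) - 1*(-3) = (-5 - M) + 3 = -2 - M)
x(A, l) = -2 - A
-392372/(177 - 373*x(-18, -21)) = -392372/(177 - 373*(-2 - 1*(-18))) = -392372/(177 - 373*(-2 + 18)) = -392372/(177 - 373*16) = -392372/(177 - 5968) = -392372/(-5791) = -392372*(-1/5791) = 392372/5791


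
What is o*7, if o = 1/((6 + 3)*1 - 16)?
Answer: -1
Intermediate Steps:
o = -⅐ (o = 1/(9*1 - 16) = 1/(9 - 16) = 1/(-7) = -⅐ ≈ -0.14286)
o*7 = -⅐*7 = -1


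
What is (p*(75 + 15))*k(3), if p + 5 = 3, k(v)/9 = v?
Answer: -4860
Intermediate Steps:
k(v) = 9*v
p = -2 (p = -5 + 3 = -2)
(p*(75 + 15))*k(3) = (-2*(75 + 15))*(9*3) = -2*90*27 = -180*27 = -4860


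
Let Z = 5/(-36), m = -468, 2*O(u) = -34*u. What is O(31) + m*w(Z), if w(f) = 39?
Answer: -18779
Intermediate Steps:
O(u) = -17*u (O(u) = (-34*u)/2 = -17*u)
Z = -5/36 (Z = 5*(-1/36) = -5/36 ≈ -0.13889)
O(31) + m*w(Z) = -17*31 - 468*39 = -527 - 18252 = -18779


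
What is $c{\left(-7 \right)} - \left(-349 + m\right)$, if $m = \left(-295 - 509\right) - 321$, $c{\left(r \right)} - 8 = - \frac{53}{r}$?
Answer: $\frac{10427}{7} \approx 1489.6$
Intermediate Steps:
$c{\left(r \right)} = 8 - \frac{53}{r}$
$m = -1125$ ($m = -804 - 321 = -1125$)
$c{\left(-7 \right)} - \left(-349 + m\right) = \left(8 - \frac{53}{-7}\right) + \left(349 - -1125\right) = \left(8 - - \frac{53}{7}\right) + \left(349 + 1125\right) = \left(8 + \frac{53}{7}\right) + 1474 = \frac{109}{7} + 1474 = \frac{10427}{7}$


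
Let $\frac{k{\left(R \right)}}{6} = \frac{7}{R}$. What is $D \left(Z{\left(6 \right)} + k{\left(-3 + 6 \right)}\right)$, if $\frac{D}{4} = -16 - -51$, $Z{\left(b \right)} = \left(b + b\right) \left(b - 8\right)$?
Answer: $-1400$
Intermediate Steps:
$Z{\left(b \right)} = 2 b \left(-8 + b\right)$
$k{\left(R \right)} = \frac{42}{R}$ ($k{\left(R \right)} = 6 \frac{7}{R} = \frac{42}{R}$)
$D = 140$ ($D = 4 \left(-16 - -51\right) = 4 \left(-16 + 51\right) = 4 \cdot 35 = 140$)
$D \left(Z{\left(6 \right)} + k{\left(-3 + 6 \right)}\right) = 140 \left(2 \cdot 6 \left(-8 + 6\right) + \frac{42}{-3 + 6}\right) = 140 \left(2 \cdot 6 \left(-2\right) + \frac{42}{3}\right) = 140 \left(-24 + 42 \cdot \frac{1}{3}\right) = 140 \left(-24 + 14\right) = 140 \left(-10\right) = -1400$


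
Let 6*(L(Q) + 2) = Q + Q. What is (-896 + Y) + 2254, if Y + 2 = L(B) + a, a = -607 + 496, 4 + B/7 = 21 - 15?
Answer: 3743/3 ≈ 1247.7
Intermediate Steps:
B = 14 (B = -28 + 7*(21 - 15) = -28 + 7*6 = -28 + 42 = 14)
L(Q) = -2 + Q/3 (L(Q) = -2 + (Q + Q)/6 = -2 + (2*Q)/6 = -2 + Q/3)
a = -111
Y = -331/3 (Y = -2 + ((-2 + (⅓)*14) - 111) = -2 + ((-2 + 14/3) - 111) = -2 + (8/3 - 111) = -2 - 325/3 = -331/3 ≈ -110.33)
(-896 + Y) + 2254 = (-896 - 331/3) + 2254 = -3019/3 + 2254 = 3743/3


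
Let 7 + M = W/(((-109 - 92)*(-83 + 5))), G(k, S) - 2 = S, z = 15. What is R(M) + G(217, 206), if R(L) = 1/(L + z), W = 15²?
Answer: 2905630/13961 ≈ 208.12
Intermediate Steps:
G(k, S) = 2 + S
W = 225
M = -12169/1742 (M = -7 + 225/(((-109 - 92)*(-83 + 5))) = -7 + 225/((-201*(-78))) = -7 + 225/15678 = -7 + 225*(1/15678) = -7 + 25/1742 = -12169/1742 ≈ -6.9856)
R(L) = 1/(15 + L) (R(L) = 1/(L + 15) = 1/(15 + L))
R(M) + G(217, 206) = 1/(15 - 12169/1742) + (2 + 206) = 1/(13961/1742) + 208 = 1742/13961 + 208 = 2905630/13961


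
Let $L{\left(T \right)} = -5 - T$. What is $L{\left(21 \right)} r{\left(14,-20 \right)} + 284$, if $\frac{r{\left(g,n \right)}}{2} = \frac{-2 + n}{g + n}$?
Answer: $\frac{280}{3} \approx 93.333$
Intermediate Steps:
$r{\left(g,n \right)} = \frac{2 \left(-2 + n\right)}{g + n}$ ($r{\left(g,n \right)} = 2 \frac{-2 + n}{g + n} = \frac{2 \left(-2 + n\right)}{g + n}$)
$L{\left(21 \right)} r{\left(14,-20 \right)} + 284 = \left(-5 - 21\right) \frac{2 \left(-2 - 20\right)}{14 - 20} + 284 = \left(-5 - 21\right) 2 \frac{1}{-6} \left(-22\right) + 284 = - 26 \cdot 2 \left(- \frac{1}{6}\right) \left(-22\right) + 284 = \left(-26\right) \frac{22}{3} + 284 = - \frac{572}{3} + 284 = \frac{280}{3}$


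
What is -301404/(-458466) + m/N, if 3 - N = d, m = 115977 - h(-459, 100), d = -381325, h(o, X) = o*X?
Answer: 31524814199/29137653808 ≈ 1.0819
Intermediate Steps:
h(o, X) = X*o
m = 161877 (m = 115977 - 100*(-459) = 115977 - 1*(-45900) = 115977 + 45900 = 161877)
N = 381328 (N = 3 - 1*(-381325) = 3 + 381325 = 381328)
-301404/(-458466) + m/N = -301404/(-458466) + 161877/381328 = -301404*(-1/458466) + 161877*(1/381328) = 50234/76411 + 161877/381328 = 31524814199/29137653808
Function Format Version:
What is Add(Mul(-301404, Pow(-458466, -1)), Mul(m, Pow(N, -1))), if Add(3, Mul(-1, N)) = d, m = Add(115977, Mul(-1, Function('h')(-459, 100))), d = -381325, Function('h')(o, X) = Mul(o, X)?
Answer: Rational(31524814199, 29137653808) ≈ 1.0819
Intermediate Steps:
Function('h')(o, X) = Mul(X, o)
m = 161877 (m = Add(115977, Mul(-1, Mul(100, -459))) = Add(115977, Mul(-1, -45900)) = Add(115977, 45900) = 161877)
N = 381328 (N = Add(3, Mul(-1, -381325)) = Add(3, 381325) = 381328)
Add(Mul(-301404, Pow(-458466, -1)), Mul(m, Pow(N, -1))) = Add(Mul(-301404, Pow(-458466, -1)), Mul(161877, Pow(381328, -1))) = Add(Mul(-301404, Rational(-1, 458466)), Mul(161877, Rational(1, 381328))) = Add(Rational(50234, 76411), Rational(161877, 381328)) = Rational(31524814199, 29137653808)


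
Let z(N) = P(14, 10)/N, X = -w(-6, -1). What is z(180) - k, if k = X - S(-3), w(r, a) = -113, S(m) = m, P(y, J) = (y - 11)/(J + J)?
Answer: -139199/1200 ≈ -116.00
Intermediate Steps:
P(y, J) = (-11 + y)/(2*J) (P(y, J) = (-11 + y)/((2*J)) = (-11 + y)*(1/(2*J)) = (-11 + y)/(2*J))
X = 113 (X = -1*(-113) = 113)
z(N) = 3/(20*N) (z(N) = ((½)*(-11 + 14)/10)/N = ((½)*(⅒)*3)/N = 3/(20*N))
k = 116 (k = 113 - 1*(-3) = 113 + 3 = 116)
z(180) - k = (3/20)/180 - 1*116 = (3/20)*(1/180) - 116 = 1/1200 - 116 = -139199/1200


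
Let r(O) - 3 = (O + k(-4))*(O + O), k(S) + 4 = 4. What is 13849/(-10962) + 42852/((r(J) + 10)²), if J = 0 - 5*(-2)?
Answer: -17619073/55259442 ≈ -0.31884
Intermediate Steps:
k(S) = 0 (k(S) = -4 + 4 = 0)
J = 10 (J = 0 + 10 = 10)
r(O) = 3 + 2*O² (r(O) = 3 + (O + 0)*(O + O) = 3 + O*(2*O) = 3 + 2*O²)
13849/(-10962) + 42852/((r(J) + 10)²) = 13849/(-10962) + 42852/(((3 + 2*10²) + 10)²) = 13849*(-1/10962) + 42852/(((3 + 2*100) + 10)²) = -13849/10962 + 42852/(((3 + 200) + 10)²) = -13849/10962 + 42852/((203 + 10)²) = -13849/10962 + 42852/(213²) = -13849/10962 + 42852/45369 = -13849/10962 + 42852*(1/45369) = -13849/10962 + 14284/15123 = -17619073/55259442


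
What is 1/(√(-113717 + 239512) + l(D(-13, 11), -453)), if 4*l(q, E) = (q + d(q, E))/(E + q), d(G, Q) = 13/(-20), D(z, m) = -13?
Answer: -10177440/174829689653471 + 1389798400*√125795/174829689653471 ≈ 0.0028194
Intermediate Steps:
d(G, Q) = -13/20 (d(G, Q) = 13*(-1/20) = -13/20)
l(q, E) = (-13/20 + q)/(4*(E + q)) (l(q, E) = ((q - 13/20)/(E + q))/4 = ((-13/20 + q)/(E + q))/4 = (-13/20 + q)/(4*(E + q)))
1/(√(-113717 + 239512) + l(D(-13, 11), -453)) = 1/(√(-113717 + 239512) + (-13/80 + (¼)*(-13))/(-453 - 13)) = 1/(√125795 + (-13/80 - 13/4)/(-466)) = 1/(√125795 - 1/466*(-273/80)) = 1/(√125795 + 273/37280) = 1/(273/37280 + √125795)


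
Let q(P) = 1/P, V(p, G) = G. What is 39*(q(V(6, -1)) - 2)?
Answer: -117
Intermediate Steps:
q(P) = 1/P
39*(q(V(6, -1)) - 2) = 39*(1/(-1) - 2) = 39*(-1 - 2) = 39*(-3) = -117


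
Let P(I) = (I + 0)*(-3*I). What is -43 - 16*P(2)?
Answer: 149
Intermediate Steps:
P(I) = -3*I² (P(I) = I*(-3*I) = -3*I²)
-43 - 16*P(2) = -43 - (-48)*2² = -43 - (-48)*4 = -43 - 16*(-12) = -43 + 192 = 149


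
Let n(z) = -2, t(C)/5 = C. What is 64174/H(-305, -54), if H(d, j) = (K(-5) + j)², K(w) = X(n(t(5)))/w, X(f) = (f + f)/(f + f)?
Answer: 1604350/73441 ≈ 21.845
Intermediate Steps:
t(C) = 5*C
X(f) = 1 (X(f) = (2*f)/((2*f)) = (2*f)*(1/(2*f)) = 1)
K(w) = 1/w
H(d, j) = (-⅕ + j)² (H(d, j) = (1/(-5) + j)² = (-⅕ + j)²)
64174/H(-305, -54) = 64174/(((-1 + 5*(-54))²/25)) = 64174/(((-1 - 270)²/25)) = 64174/(((1/25)*(-271)²)) = 64174/(((1/25)*73441)) = 64174/(73441/25) = 64174*(25/73441) = 1604350/73441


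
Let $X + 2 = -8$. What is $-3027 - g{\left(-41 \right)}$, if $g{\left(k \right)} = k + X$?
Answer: $-2976$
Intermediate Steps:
$X = -10$ ($X = -2 - 8 = -10$)
$g{\left(k \right)} = -10 + k$ ($g{\left(k \right)} = k - 10 = -10 + k$)
$-3027 - g{\left(-41 \right)} = -3027 - \left(-10 - 41\right) = -3027 - -51 = -3027 + 51 = -2976$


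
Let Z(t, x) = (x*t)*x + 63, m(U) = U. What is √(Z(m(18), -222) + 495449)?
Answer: 4*√86414 ≈ 1175.8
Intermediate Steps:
Z(t, x) = 63 + t*x² (Z(t, x) = (t*x)*x + 63 = t*x² + 63 = 63 + t*x²)
√(Z(m(18), -222) + 495449) = √((63 + 18*(-222)²) + 495449) = √((63 + 18*49284) + 495449) = √((63 + 887112) + 495449) = √(887175 + 495449) = √1382624 = 4*√86414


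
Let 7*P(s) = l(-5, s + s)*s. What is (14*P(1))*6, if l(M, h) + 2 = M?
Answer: -84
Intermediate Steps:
l(M, h) = -2 + M
P(s) = -s (P(s) = ((-2 - 5)*s)/7 = (-7*s)/7 = -s)
(14*P(1))*6 = (14*(-1*1))*6 = (14*(-1))*6 = -14*6 = -84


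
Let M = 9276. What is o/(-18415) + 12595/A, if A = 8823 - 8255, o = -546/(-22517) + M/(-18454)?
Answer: 48188283007929547/2173157021119480 ≈ 22.174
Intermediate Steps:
o = -99395904/207764359 (o = -546/(-22517) + 9276/(-18454) = -546*(-1/22517) + 9276*(-1/18454) = 546/22517 - 4638/9227 = -99395904/207764359 ≈ -0.47841)
A = 568
o/(-18415) + 12595/A = -99395904/207764359/(-18415) + 12595/568 = -99395904/207764359*(-1/18415) + 12595*(1/568) = 99395904/3825980670985 + 12595/568 = 48188283007929547/2173157021119480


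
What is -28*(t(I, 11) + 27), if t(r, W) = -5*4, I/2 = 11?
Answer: -196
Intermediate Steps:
I = 22 (I = 2*11 = 22)
t(r, W) = -20
-28*(t(I, 11) + 27) = -28*(-20 + 27) = -28*7 = -196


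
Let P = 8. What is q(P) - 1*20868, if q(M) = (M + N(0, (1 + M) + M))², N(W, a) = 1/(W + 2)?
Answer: -83183/4 ≈ -20796.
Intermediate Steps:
N(W, a) = 1/(2 + W)
q(M) = (½ + M)² (q(M) = (M + 1/(2 + 0))² = (M + 1/2)² = (M + ½)² = (½ + M)²)
q(P) - 1*20868 = (1 + 2*8)²/4 - 1*20868 = (1 + 16)²/4 - 20868 = (¼)*17² - 20868 = (¼)*289 - 20868 = 289/4 - 20868 = -83183/4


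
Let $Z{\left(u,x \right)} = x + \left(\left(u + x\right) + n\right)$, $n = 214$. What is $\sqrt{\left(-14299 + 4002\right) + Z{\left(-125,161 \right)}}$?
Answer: $i \sqrt{9886} \approx 99.428 i$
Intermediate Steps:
$Z{\left(u,x \right)} = 214 + u + 2 x$ ($Z{\left(u,x \right)} = x + \left(\left(u + x\right) + 214\right) = x + \left(214 + u + x\right) = 214 + u + 2 x$)
$\sqrt{\left(-14299 + 4002\right) + Z{\left(-125,161 \right)}} = \sqrt{\left(-14299 + 4002\right) + \left(214 - 125 + 2 \cdot 161\right)} = \sqrt{-10297 + \left(214 - 125 + 322\right)} = \sqrt{-10297 + 411} = \sqrt{-9886} = i \sqrt{9886}$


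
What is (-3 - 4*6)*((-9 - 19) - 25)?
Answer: 1431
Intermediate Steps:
(-3 - 4*6)*((-9 - 19) - 25) = (-3 - 24)*(-28 - 25) = -27*(-53) = 1431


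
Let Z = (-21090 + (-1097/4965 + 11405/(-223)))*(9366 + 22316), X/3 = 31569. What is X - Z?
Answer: 741704854372957/1107195 ≈ 6.6990e+8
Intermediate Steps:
X = 94707 (X = 3*31569 = 94707)
Z = -741599995256092/1107195 (Z = (-21090 + (-1097*1/4965 + 11405*(-1/223)))*31682 = (-21090 + (-1097/4965 - 11405/223))*31682 = (-21090 - 56870456/1107195)*31682 = -23407613006/1107195*31682 = -741599995256092/1107195 ≈ -6.6980e+8)
X - Z = 94707 - 1*(-741599995256092/1107195) = 94707 + 741599995256092/1107195 = 741704854372957/1107195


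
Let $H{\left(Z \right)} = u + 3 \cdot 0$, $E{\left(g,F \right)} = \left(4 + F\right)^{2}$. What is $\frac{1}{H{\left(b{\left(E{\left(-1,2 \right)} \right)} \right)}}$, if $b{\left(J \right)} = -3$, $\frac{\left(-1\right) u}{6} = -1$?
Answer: $\frac{1}{6} \approx 0.16667$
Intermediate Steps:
$u = 6$ ($u = \left(-6\right) \left(-1\right) = 6$)
$H{\left(Z \right)} = 6$ ($H{\left(Z \right)} = 6 + 3 \cdot 0 = 6 + 0 = 6$)
$\frac{1}{H{\left(b{\left(E{\left(-1,2 \right)} \right)} \right)}} = \frac{1}{6}$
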